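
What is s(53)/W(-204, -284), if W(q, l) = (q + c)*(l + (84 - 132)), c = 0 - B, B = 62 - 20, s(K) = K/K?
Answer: 1/81672 ≈ 1.2244e-5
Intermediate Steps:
s(K) = 1
B = 42
c = -42 (c = 0 - 1*42 = 0 - 42 = -42)
W(q, l) = (-48 + l)*(-42 + q) (W(q, l) = (q - 42)*(l + (84 - 132)) = (-42 + q)*(l - 48) = (-42 + q)*(-48 + l) = (-48 + l)*(-42 + q))
s(53)/W(-204, -284) = 1/(2016 - 48*(-204) - 42*(-284) - 284*(-204)) = 1/(2016 + 9792 + 11928 + 57936) = 1/81672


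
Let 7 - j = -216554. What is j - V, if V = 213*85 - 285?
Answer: 198741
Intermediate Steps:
V = 17820 (V = 18105 - 285 = 17820)
j = 216561 (j = 7 - 1*(-216554) = 7 + 216554 = 216561)
j - V = 216561 - 1*17820 = 216561 - 17820 = 198741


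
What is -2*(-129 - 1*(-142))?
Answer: -26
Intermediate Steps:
-2*(-129 - 1*(-142)) = -2*(-129 + 142) = -2*13 = -26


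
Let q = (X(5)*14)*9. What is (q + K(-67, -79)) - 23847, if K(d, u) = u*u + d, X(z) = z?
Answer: -17043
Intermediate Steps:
K(d, u) = d + u² (K(d, u) = u² + d = d + u²)
q = 630 (q = (5*14)*9 = 70*9 = 630)
(q + K(-67, -79)) - 23847 = (630 + (-67 + (-79)²)) - 23847 = (630 + (-67 + 6241)) - 23847 = (630 + 6174) - 23847 = 6804 - 23847 = -17043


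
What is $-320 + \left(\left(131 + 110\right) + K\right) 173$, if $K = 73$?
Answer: $54002$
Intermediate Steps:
$-320 + \left(\left(131 + 110\right) + K\right) 173 = -320 + \left(\left(131 + 110\right) + 73\right) 173 = -320 + \left(241 + 73\right) 173 = -320 + 314 \cdot 173 = -320 + 54322 = 54002$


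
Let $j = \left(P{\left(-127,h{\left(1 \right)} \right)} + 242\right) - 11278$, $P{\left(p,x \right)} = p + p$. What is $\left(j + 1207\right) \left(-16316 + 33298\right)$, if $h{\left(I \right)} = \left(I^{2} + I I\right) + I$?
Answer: $-171229506$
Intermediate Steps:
$h{\left(I \right)} = I + 2 I^{2}$ ($h{\left(I \right)} = \left(I^{2} + I^{2}\right) + I = 2 I^{2} + I = I + 2 I^{2}$)
$P{\left(p,x \right)} = 2 p$
$j = -11290$ ($j = \left(2 \left(-127\right) + 242\right) - 11278 = \left(-254 + 242\right) - 11278 = -12 - 11278 = -11290$)
$\left(j + 1207\right) \left(-16316 + 33298\right) = \left(-11290 + 1207\right) \left(-16316 + 33298\right) = \left(-10083\right) 16982 = -171229506$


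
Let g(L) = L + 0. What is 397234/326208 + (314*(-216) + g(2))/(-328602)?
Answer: 12721330487/8932716768 ≈ 1.4241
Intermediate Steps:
g(L) = L
397234/326208 + (314*(-216) + g(2))/(-328602) = 397234/326208 + (314*(-216) + 2)/(-328602) = 397234*(1/326208) + (-67824 + 2)*(-1/328602) = 198617/163104 - 67822*(-1/328602) = 198617/163104 + 33911/164301 = 12721330487/8932716768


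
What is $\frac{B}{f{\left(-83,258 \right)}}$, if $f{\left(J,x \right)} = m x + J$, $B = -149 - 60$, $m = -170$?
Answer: $\frac{209}{43943} \approx 0.0047562$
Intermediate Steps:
$B = -209$ ($B = -149 - 60 = -209$)
$f{\left(J,x \right)} = J - 170 x$ ($f{\left(J,x \right)} = - 170 x + J = J - 170 x$)
$\frac{B}{f{\left(-83,258 \right)}} = - \frac{209}{-83 - 43860} = - \frac{209}{-43943} = \left(-209\right) \left(- \frac{1}{43943}\right) = \frac{209}{43943}$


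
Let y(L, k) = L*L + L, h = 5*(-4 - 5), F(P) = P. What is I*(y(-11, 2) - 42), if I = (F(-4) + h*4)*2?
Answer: -25024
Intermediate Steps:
h = -45 (h = 5*(-9) = -45)
y(L, k) = L + L² (y(L, k) = L² + L = L + L²)
I = -368 (I = (-4 - 45*4)*2 = (-4 - 180)*2 = -184*2 = -368)
I*(y(-11, 2) - 42) = -368*(-11*(1 - 11) - 42) = -368*(-11*(-10) - 42) = -368*(110 - 42) = -368*68 = -25024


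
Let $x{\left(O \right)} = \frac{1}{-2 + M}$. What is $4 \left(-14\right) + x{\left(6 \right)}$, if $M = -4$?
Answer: $- \frac{337}{6} \approx -56.167$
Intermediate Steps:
$x{\left(O \right)} = - \frac{1}{6}$ ($x{\left(O \right)} = \frac{1}{-2 - 4} = \frac{1}{-6} = - \frac{1}{6}$)
$4 \left(-14\right) + x{\left(6 \right)} = 4 \left(-14\right) - \frac{1}{6} = -56 - \frac{1}{6} = - \frac{337}{6}$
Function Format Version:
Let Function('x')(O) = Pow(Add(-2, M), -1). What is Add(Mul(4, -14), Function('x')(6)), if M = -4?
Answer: Rational(-337, 6) ≈ -56.167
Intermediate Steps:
Function('x')(O) = Rational(-1, 6) (Function('x')(O) = Pow(Add(-2, -4), -1) = Pow(-6, -1) = Rational(-1, 6))
Add(Mul(4, -14), Function('x')(6)) = Add(Mul(4, -14), Rational(-1, 6)) = Add(-56, Rational(-1, 6)) = Rational(-337, 6)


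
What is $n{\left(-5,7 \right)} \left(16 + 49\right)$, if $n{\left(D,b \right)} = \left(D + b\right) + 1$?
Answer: $195$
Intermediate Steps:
$n{\left(D,b \right)} = 1 + D + b$
$n{\left(-5,7 \right)} \left(16 + 49\right) = \left(1 - 5 + 7\right) \left(16 + 49\right) = 3 \cdot 65 = 195$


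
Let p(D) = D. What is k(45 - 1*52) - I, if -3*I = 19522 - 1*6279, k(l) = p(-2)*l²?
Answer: 12949/3 ≈ 4316.3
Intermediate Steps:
k(l) = -2*l²
I = -13243/3 (I = -(19522 - 1*6279)/3 = -(19522 - 6279)/3 = -⅓*13243 = -13243/3 ≈ -4414.3)
k(45 - 1*52) - I = -2*(45 - 1*52)² - 1*(-13243/3) = -2*(45 - 52)² + 13243/3 = -2*(-7)² + 13243/3 = -2*49 + 13243/3 = -98 + 13243/3 = 12949/3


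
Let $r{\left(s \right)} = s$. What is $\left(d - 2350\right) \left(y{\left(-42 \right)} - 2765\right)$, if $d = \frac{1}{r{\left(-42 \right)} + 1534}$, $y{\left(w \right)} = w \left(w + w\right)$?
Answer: $- \frac{2675229837}{1492} \approx -1.7931 \cdot 10^{6}$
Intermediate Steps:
$y{\left(w \right)} = 2 w^{2}$ ($y{\left(w \right)} = w 2 w = 2 w^{2}$)
$d = \frac{1}{1492}$ ($d = \frac{1}{-42 + 1534} = \frac{1}{1492} \approx 0.00067024$)
$\left(d - 2350\right) \left(y{\left(-42 \right)} - 2765\right) = \left(\frac{1}{1492} - 2350\right) \left(2 \left(-42\right)^{2} - 2765\right) = - \frac{3506199 \left(2 \cdot 1764 - 2765\right)}{1492} = - \frac{3506199 \left(3528 - 2765\right)}{1492} = \left(- \frac{3506199}{1492}\right) 763 = - \frac{2675229837}{1492}$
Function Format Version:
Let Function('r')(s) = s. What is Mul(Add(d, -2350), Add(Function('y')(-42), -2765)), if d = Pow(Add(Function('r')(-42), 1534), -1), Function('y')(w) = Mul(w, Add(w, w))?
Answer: Rational(-2675229837, 1492) ≈ -1.7931e+6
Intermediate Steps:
Function('y')(w) = Mul(2, Pow(w, 2)) (Function('y')(w) = Mul(w, Mul(2, w)) = Mul(2, Pow(w, 2)))
d = Rational(1, 1492) (d = Pow(Add(-42, 1534), -1) = Pow(1492, -1) = Rational(1, 1492) ≈ 0.00067024)
Mul(Add(d, -2350), Add(Function('y')(-42), -2765)) = Mul(Add(Rational(1, 1492), -2350), Add(Mul(2, Pow(-42, 2)), -2765)) = Mul(Rational(-3506199, 1492), Add(Mul(2, 1764), -2765)) = Mul(Rational(-3506199, 1492), Add(3528, -2765)) = Mul(Rational(-3506199, 1492), 763) = Rational(-2675229837, 1492)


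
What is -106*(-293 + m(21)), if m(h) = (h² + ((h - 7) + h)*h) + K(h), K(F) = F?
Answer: -95824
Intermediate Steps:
m(h) = h + h² + h*(-7 + 2*h) (m(h) = (h² + ((h - 7) + h)*h) + h = (h² + ((-7 + h) + h)*h) + h = (h² + (-7 + 2*h)*h) + h = (h² + h*(-7 + 2*h)) + h = h + h² + h*(-7 + 2*h))
-106*(-293 + m(21)) = -106*(-293 + 3*21*(-2 + 21)) = -106*(-293 + 3*21*19) = -106*(-293 + 1197) = -106*904 = -95824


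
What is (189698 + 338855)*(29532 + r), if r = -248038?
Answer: -115492001818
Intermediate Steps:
(189698 + 338855)*(29532 + r) = (189698 + 338855)*(29532 - 248038) = 528553*(-218506) = -115492001818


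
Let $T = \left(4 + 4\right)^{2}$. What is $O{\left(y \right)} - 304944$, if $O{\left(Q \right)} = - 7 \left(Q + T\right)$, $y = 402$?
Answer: $-308206$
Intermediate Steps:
$T = 64$ ($T = 8^{2} = 64$)
$O{\left(Q \right)} = -448 - 7 Q$ ($O{\left(Q \right)} = - 7 \left(Q + 64\right) = - 7 \left(64 + Q\right) = -448 - 7 Q$)
$O{\left(y \right)} - 304944 = \left(-448 - 2814\right) - 304944 = -3262 - 304944 = -308206$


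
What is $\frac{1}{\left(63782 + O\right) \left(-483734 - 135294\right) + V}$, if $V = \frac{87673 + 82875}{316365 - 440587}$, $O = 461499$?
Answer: $- \frac{8873}{2885177038671946} \approx -3.0754 \cdot 10^{-12}$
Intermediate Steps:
$V = - \frac{12182}{8873}$ ($V = \frac{170548}{-124222} = 170548 \left(- \frac{1}{124222}\right) = - \frac{12182}{8873} \approx -1.3729$)
$\frac{1}{\left(63782 + O\right) \left(-483734 - 135294\right) + V} = \frac{1}{\left(63782 + 461499\right) \left(-483734 - 135294\right) - \frac{12182}{8873}} = \frac{1}{525281 \left(-619028\right) - \frac{12182}{8873}} = \frac{1}{-325163646868 - \frac{12182}{8873}} = \frac{1}{- \frac{2885177038671946}{8873}} = - \frac{8873}{2885177038671946}$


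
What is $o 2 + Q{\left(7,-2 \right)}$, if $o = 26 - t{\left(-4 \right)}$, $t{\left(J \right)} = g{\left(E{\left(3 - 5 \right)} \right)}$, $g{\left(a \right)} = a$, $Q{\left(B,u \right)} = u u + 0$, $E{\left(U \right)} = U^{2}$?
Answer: $48$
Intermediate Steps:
$Q{\left(B,u \right)} = u^{2}$ ($Q{\left(B,u \right)} = u^{2} + 0 = u^{2}$)
$t{\left(J \right)} = 4$ ($t{\left(J \right)} = \left(3 - 5\right)^{2} = \left(-2\right)^{2} = 4$)
$o = 22$ ($o = 26 - 4 = 22$)
$o 2 + Q{\left(7,-2 \right)} = 22 \cdot 2 + \left(-2\right)^{2} = 44 + 4 = 48$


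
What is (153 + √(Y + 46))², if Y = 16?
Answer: (153 + √62)² ≈ 25880.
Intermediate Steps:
(153 + √(Y + 46))² = (153 + √(16 + 46))² = (153 + √62)²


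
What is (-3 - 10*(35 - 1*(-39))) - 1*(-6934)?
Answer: 6191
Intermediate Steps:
(-3 - 10*(35 - 1*(-39))) - 1*(-6934) = (-3 - 10*(35 + 39)) + 6934 = (-3 - 10*74) + 6934 = (-3 - 740) + 6934 = -743 + 6934 = 6191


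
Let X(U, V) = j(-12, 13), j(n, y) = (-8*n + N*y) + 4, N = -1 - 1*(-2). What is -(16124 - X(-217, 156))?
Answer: -16011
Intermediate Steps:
N = 1 (N = -1 + 2 = 1)
j(n, y) = 4 + y - 8*n (j(n, y) = (-8*n + 1*y) + 4 = (-8*n + y) + 4 = (y - 8*n) + 4 = 4 + y - 8*n)
X(U, V) = 113 (X(U, V) = 4 + 13 - 8*(-12) = 4 + 13 + 96 = 113)
-(16124 - X(-217, 156)) = -(16124 - 1*113) = -(16124 - 113) = -1*16011 = -16011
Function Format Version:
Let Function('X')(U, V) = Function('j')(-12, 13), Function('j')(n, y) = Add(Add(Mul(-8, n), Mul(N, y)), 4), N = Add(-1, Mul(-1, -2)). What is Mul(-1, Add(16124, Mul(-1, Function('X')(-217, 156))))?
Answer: -16011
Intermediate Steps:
N = 1 (N = Add(-1, 2) = 1)
Function('j')(n, y) = Add(4, y, Mul(-8, n)) (Function('j')(n, y) = Add(Add(Mul(-8, n), Mul(1, y)), 4) = Add(Add(Mul(-8, n), y), 4) = Add(Add(y, Mul(-8, n)), 4) = Add(4, y, Mul(-8, n)))
Function('X')(U, V) = 113 (Function('X')(U, V) = Add(4, 13, Mul(-8, -12)) = Add(4, 13, 96) = 113)
Mul(-1, Add(16124, Mul(-1, Function('X')(-217, 156)))) = Mul(-1, Add(16124, Mul(-1, 113))) = Mul(-1, Add(16124, -113)) = Mul(-1, 16011) = -16011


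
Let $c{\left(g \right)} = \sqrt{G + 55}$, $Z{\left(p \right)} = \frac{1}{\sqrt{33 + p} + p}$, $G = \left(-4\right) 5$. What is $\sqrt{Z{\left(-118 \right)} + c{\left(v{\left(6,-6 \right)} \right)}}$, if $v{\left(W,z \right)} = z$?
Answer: $\sqrt{\frac{-1 + \sqrt{35} \left(118 - i \sqrt{85}\right)}{118 - i \sqrt{85}}} \approx 2.4306 - 0.00014 i$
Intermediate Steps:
$G = -20$
$Z{\left(p \right)} = \frac{1}{p + \sqrt{33 + p}}$
$c{\left(g \right)} = \sqrt{35}$ ($c{\left(g \right)} = \sqrt{-20 + 55} = \sqrt{35}$)
$\sqrt{Z{\left(-118 \right)} + c{\left(v{\left(6,-6 \right)} \right)}} = \sqrt{\frac{1}{-118 + \sqrt{33 - 118}} + \sqrt{35}} = \sqrt{\frac{1}{-118 + \sqrt{-85}} + \sqrt{35}} = \sqrt{\frac{1}{-118 + i \sqrt{85}} + \sqrt{35}} = \sqrt{\sqrt{35} + \frac{1}{-118 + i \sqrt{85}}}$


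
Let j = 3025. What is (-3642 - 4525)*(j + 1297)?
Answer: -35297774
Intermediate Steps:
(-3642 - 4525)*(j + 1297) = (-3642 - 4525)*(3025 + 1297) = -8167*4322 = -35297774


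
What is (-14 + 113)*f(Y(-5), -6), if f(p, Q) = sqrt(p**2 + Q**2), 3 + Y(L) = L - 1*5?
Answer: 99*sqrt(205) ≈ 1417.5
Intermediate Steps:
Y(L) = -8 + L (Y(L) = -3 + (L - 1*5) = -3 + (L - 5) = -3 + (-5 + L) = -8 + L)
f(p, Q) = sqrt(Q**2 + p**2)
(-14 + 113)*f(Y(-5), -6) = (-14 + 113)*sqrt((-6)**2 + (-8 - 5)**2) = 99*sqrt(36 + (-13)**2) = 99*sqrt(36 + 169) = 99*sqrt(205)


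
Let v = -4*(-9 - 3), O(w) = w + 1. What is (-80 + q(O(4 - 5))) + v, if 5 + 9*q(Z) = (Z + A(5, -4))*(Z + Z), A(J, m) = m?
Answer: -293/9 ≈ -32.556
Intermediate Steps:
O(w) = 1 + w
v = 48 (v = -4*(-12) = 48)
q(Z) = -5/9 + 2*Z*(-4 + Z)/9 (q(Z) = -5/9 + ((Z - 4)*(Z + Z))/9 = -5/9 + ((-4 + Z)*(2*Z))/9 = -5/9 + (2*Z*(-4 + Z))/9 = -5/9 + 2*Z*(-4 + Z)/9)
(-80 + q(O(4 - 5))) + v = (-80 + (-5/9 - 8*(1 + (4 - 5))/9 + 2*(1 + (4 - 5))²/9)) + 48 = (-80 + (-5/9 - 8*(1 - 1)/9 + 2*(1 - 1)²/9)) + 48 = (-80 + (-5/9 - 8/9*0 + (2/9)*0²)) + 48 = (-80 + (-5/9 + 0 + (2/9)*0)) + 48 = (-80 + (-5/9 + 0 + 0)) + 48 = (-80 - 5/9) + 48 = -725/9 + 48 = -293/9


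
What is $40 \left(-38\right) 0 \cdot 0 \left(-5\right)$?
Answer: $0$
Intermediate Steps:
$40 \left(-38\right) 0 \cdot 0 \left(-5\right) = - 1520 \cdot 0 \left(-5\right) = \left(-1520\right) 0 = 0$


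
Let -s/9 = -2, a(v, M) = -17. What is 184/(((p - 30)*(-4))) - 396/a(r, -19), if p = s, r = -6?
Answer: 2767/102 ≈ 27.127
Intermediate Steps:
s = 18 (s = -9*(-2) = 18)
p = 18
184/(((p - 30)*(-4))) - 396/a(r, -19) = 184/(((18 - 30)*(-4))) - 396/(-17) = 184/((-12*(-4))) - 396*(-1/17) = 184/48 + 396/17 = 184*(1/48) + 396/17 = 23/6 + 396/17 = 2767/102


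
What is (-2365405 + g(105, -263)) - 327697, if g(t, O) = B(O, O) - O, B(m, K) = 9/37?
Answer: -99635034/37 ≈ -2.6928e+6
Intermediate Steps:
B(m, K) = 9/37 (B(m, K) = 9*(1/37) = 9/37)
g(t, O) = 9/37 - O
(-2365405 + g(105, -263)) - 327697 = (-2365405 + (9/37 - 1*(-263))) - 327697 = (-2365405 + (9/37 + 263)) - 327697 = (-2365405 + 9740/37) - 327697 = -87510245/37 - 327697 = -99635034/37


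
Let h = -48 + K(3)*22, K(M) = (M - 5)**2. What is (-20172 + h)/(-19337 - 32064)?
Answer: 2876/7343 ≈ 0.39167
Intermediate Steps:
K(M) = (-5 + M)**2
h = 40 (h = -48 + (-5 + 3)**2*22 = -48 + (-2)**2*22 = -48 + 4*22 = -48 + 88 = 40)
(-20172 + h)/(-19337 - 32064) = (-20172 + 40)/(-19337 - 32064) = -20132/(-51401) = -20132*(-1/51401) = 2876/7343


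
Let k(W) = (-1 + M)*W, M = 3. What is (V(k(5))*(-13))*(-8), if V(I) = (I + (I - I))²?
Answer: 10400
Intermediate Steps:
k(W) = 2*W (k(W) = (-1 + 3)*W = 2*W)
V(I) = I² (V(I) = (I + 0)² = I²)
(V(k(5))*(-13))*(-8) = ((2*5)²*(-13))*(-8) = (10²*(-13))*(-8) = (100*(-13))*(-8) = -1300*(-8) = 10400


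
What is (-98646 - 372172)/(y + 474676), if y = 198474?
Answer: -235409/336575 ≈ -0.69942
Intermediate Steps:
(-98646 - 372172)/(y + 474676) = (-98646 - 372172)/(198474 + 474676) = -470818/673150 = -470818*1/673150 = -235409/336575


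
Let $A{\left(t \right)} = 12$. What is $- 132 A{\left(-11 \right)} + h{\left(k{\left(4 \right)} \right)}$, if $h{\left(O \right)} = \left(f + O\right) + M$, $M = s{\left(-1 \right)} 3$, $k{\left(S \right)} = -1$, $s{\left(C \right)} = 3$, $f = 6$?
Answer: $-1570$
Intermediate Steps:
$M = 9$ ($M = 3 \cdot 3 = 9$)
$h{\left(O \right)} = 15 + O$ ($h{\left(O \right)} = \left(6 + O\right) + 9 = 15 + O$)
$- 132 A{\left(-11 \right)} + h{\left(k{\left(4 \right)} \right)} = \left(-132\right) 12 + \left(15 - 1\right) = -1584 + 14 = -1570$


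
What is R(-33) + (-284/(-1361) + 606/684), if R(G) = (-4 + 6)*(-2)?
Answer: -450779/155154 ≈ -2.9054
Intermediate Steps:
R(G) = -4 (R(G) = 2*(-2) = -4)
R(-33) + (-284/(-1361) + 606/684) = -4 + (-284/(-1361) + 606/684) = -4 + (-284*(-1/1361) + 606*(1/684)) = -4 + (284/1361 + 101/114) = -4 + 169837/155154 = -450779/155154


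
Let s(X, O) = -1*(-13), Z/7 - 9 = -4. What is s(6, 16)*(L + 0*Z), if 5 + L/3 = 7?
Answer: 78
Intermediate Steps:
L = 6 (L = -15 + 3*7 = -15 + 21 = 6)
Z = 35 (Z = 63 + 7*(-4) = 63 - 28 = 35)
s(X, O) = 13
s(6, 16)*(L + 0*Z) = 13*(6 + 0*35) = 13*(6 + 0) = 13*6 = 78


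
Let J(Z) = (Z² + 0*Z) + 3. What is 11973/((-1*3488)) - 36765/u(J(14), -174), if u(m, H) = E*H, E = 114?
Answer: -159737/101152 ≈ -1.5792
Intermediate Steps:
J(Z) = 3 + Z² (J(Z) = (Z² + 0) + 3 = Z² + 3 = 3 + Z²)
u(m, H) = 114*H
11973/((-1*3488)) - 36765/u(J(14), -174) = 11973/((-1*3488)) - 36765/(114*(-174)) = 11973/(-3488) - 36765/(-19836) = 11973*(-1/3488) - 36765*(-1/19836) = -11973/3488 + 215/116 = -159737/101152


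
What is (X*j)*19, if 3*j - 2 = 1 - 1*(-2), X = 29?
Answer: 2755/3 ≈ 918.33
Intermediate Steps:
j = 5/3 (j = 2/3 + (1 - 1*(-2))/3 = 2/3 + (1 + 2)/3 = 2/3 + (1/3)*3 = 2/3 + 1 = 5/3 ≈ 1.6667)
(X*j)*19 = (29*(5/3))*19 = (145/3)*19 = 2755/3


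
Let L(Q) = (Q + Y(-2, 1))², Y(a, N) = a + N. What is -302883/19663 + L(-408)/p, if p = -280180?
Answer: -12593000749/787025620 ≈ -16.001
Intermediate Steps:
Y(a, N) = N + a
L(Q) = (-1 + Q)² (L(Q) = (Q + (1 - 2))² = (Q - 1)² = (-1 + Q)²)
-302883/19663 + L(-408)/p = -302883/19663 + (-1 - 408)²/(-280180) = -302883*1/19663 + (-409)²*(-1/280180) = -43269/2809 + 167281*(-1/280180) = -43269/2809 - 167281/280180 = -12593000749/787025620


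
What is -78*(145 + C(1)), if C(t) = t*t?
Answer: -11388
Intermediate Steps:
C(t) = t**2
-78*(145 + C(1)) = -78*(145 + 1**2) = -78*(145 + 1) = -78*146 = -11388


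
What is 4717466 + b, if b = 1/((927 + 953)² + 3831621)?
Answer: 34748953622787/7366021 ≈ 4.7175e+6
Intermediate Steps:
b = 1/7366021 (b = 1/(1880² + 3831621) = 1/(3534400 + 3831621) = 1/7366021 ≈ 1.3576e-7)
4717466 + b = 4717466 + 1/7366021 = 34748953622787/7366021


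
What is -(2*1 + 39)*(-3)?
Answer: 123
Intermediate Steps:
-(2*1 + 39)*(-3) = -(2 + 39)*(-3) = -41*(-3) = -1*(-123) = 123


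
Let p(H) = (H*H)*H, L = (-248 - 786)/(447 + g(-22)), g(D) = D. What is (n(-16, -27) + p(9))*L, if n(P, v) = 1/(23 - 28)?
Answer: -3767896/2125 ≈ -1773.1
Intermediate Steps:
L = -1034/425 (L = (-248 - 786)/(447 - 22) = -1034/425 ≈ -2.4329)
p(H) = H**3 (p(H) = H**2*H = H**3)
n(P, v) = -1/5 (n(P, v) = 1/(-5) = -1/5)
(n(-16, -27) + p(9))*L = (-1/5 + 9**3)*(-1034/425) = (-1/5 + 729)*(-1034/425) = (3644/5)*(-1034/425) = -3767896/2125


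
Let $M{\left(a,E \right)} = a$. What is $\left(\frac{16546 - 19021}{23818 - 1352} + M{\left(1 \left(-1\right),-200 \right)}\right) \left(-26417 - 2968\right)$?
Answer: $\frac{732891285}{22466} \approx 32622.0$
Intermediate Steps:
$\left(\frac{16546 - 19021}{23818 - 1352} + M{\left(1 \left(-1\right),-200 \right)}\right) \left(-26417 - 2968\right) = \left(\frac{16546 - 19021}{23818 - 1352} + 1 \left(-1\right)\right) \left(-26417 - 2968\right) = \left(- \frac{2475}{22466} - 1\right) \left(-29385\right) = \left(- \frac{24941}{22466}\right) \left(-29385\right) = \frac{732891285}{22466}$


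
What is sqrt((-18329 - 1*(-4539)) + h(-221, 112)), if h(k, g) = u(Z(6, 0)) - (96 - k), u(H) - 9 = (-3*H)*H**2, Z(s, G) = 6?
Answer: I*sqrt(14746) ≈ 121.43*I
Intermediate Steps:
u(H) = 9 - 3*H**3 (u(H) = 9 + (-3*H)*H**2 = 9 - 3*H**3)
h(k, g) = -735 + k (h(k, g) = (9 - 3*6**3) - (96 - k) = (9 - 3*216) + (-96 + k) = (9 - 648) + (-96 + k) = -639 + (-96 + k) = -735 + k)
sqrt((-18329 - 1*(-4539)) + h(-221, 112)) = sqrt((-18329 - 1*(-4539)) + (-735 - 221)) = sqrt((-18329 + 4539) - 956) = sqrt(-13790 - 956) = sqrt(-14746) = I*sqrt(14746)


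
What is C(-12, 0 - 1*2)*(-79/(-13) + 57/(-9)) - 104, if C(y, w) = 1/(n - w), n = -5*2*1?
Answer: -16219/156 ≈ -103.97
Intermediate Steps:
n = -10 (n = -10*1 = -10)
C(y, w) = 1/(-10 - w)
C(-12, 0 - 1*2)*(-79/(-13) + 57/(-9)) - 104 = (-1/(10 + (0 - 1*2)))*(-79/(-13) + 57/(-9)) - 104 = (-1/(10 + (0 - 2)))*(-79*(-1/13) + 57*(-⅑)) - 104 = (-1/(10 - 2))*(79/13 - 19/3) - 104 = -1/8*(-10/39) - 104 = -1*⅛*(-10/39) - 104 = -⅛*(-10/39) - 104 = 5/156 - 104 = -16219/156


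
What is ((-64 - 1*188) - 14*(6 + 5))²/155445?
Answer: 164836/155445 ≈ 1.0604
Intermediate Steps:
((-64 - 1*188) - 14*(6 + 5))²/155445 = ((-64 - 188) - 14*11)²*(1/155445) = (-252 - 154)²*(1/155445) = (-406)²*(1/155445) = 164836*(1/155445) = 164836/155445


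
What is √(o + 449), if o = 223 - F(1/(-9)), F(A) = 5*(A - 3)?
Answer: 2*√1547/3 ≈ 26.221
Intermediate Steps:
F(A) = -15 + 5*A (F(A) = 5*(-3 + A) = -15 + 5*A)
o = 2147/9 (o = 223 - (-15 + 5/(-9)) = 223 - (-15 + 5*(-⅑)) = 223 - (-15 - 5/9) = 223 - 1*(-140/9) = 223 + 140/9 = 2147/9 ≈ 238.56)
√(o + 449) = √(2147/9 + 449) = √(6188/9) = 2*√1547/3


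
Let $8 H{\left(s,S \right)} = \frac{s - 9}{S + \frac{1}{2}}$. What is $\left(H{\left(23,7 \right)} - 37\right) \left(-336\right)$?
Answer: $\frac{61768}{5} \approx 12354.0$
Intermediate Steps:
$H{\left(s,S \right)} = \frac{-9 + s}{8 \left(\frac{1}{2} + S\right)}$ ($H{\left(s,S \right)} = \frac{\left(s - 9\right) \frac{1}{S + \frac{1}{2}}}{8} = \frac{\left(-9 + s\right) \frac{1}{S + \frac{1}{2}}}{8} = \frac{\left(-9 + s\right) \frac{1}{\frac{1}{2} + S}}{8} = \frac{\frac{1}{\frac{1}{2} + S} \left(-9 + s\right)}{8} = \frac{-9 + s}{8 \left(\frac{1}{2} + S\right)}$)
$\left(H{\left(23,7 \right)} - 37\right) \left(-336\right) = \left(\frac{-9 + 23}{4 \left(1 + 2 \cdot 7\right)} - 37\right) \left(-336\right) = \left(\frac{1}{4} \frac{1}{1 + 14} \cdot 14 - 37\right) \left(-336\right) = \left(\frac{1}{4} \cdot \frac{1}{15} \cdot 14 - 37\right) \left(-336\right) = \left(\frac{7}{30} - 37\right) \left(-336\right) = \left(- \frac{1103}{30}\right) \left(-336\right) = \frac{61768}{5}$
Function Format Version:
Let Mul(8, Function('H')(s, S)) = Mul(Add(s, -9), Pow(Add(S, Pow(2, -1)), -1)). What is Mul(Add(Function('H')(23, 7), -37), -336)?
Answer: Rational(61768, 5) ≈ 12354.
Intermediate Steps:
Function('H')(s, S) = Mul(Rational(1, 8), Pow(Add(Rational(1, 2), S), -1), Add(-9, s)) (Function('H')(s, S) = Mul(Rational(1, 8), Mul(Add(s, -9), Pow(Add(S, Pow(2, -1)), -1))) = Mul(Rational(1, 8), Mul(Add(-9, s), Pow(Add(S, Rational(1, 2)), -1))) = Mul(Rational(1, 8), Mul(Add(-9, s), Pow(Add(Rational(1, 2), S), -1))) = Mul(Rational(1, 8), Mul(Pow(Add(Rational(1, 2), S), -1), Add(-9, s))) = Mul(Rational(1, 8), Pow(Add(Rational(1, 2), S), -1), Add(-9, s)))
Mul(Add(Function('H')(23, 7), -37), -336) = Mul(Add(Mul(Rational(1, 4), Pow(Add(1, Mul(2, 7)), -1), Add(-9, 23)), -37), -336) = Mul(Add(Mul(Rational(1, 4), Pow(Add(1, 14), -1), 14), -37), -336) = Mul(Add(Mul(Rational(1, 4), Pow(15, -1), 14), -37), -336) = Mul(Add(Mul(Rational(1, 4), Rational(1, 15), 14), -37), -336) = Mul(Add(Rational(7, 30), -37), -336) = Mul(Rational(-1103, 30), -336) = Rational(61768, 5)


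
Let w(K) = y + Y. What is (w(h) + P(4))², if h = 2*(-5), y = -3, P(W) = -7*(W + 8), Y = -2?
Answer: 7921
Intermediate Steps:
P(W) = -56 - 7*W (P(W) = -7*(8 + W) = -56 - 7*W)
h = -10
w(K) = -5 (w(K) = -3 - 2 = -5)
(w(h) + P(4))² = (-5 + (-56 - 7*4))² = (-5 + (-56 - 28))² = (-5 - 84)² = (-89)² = 7921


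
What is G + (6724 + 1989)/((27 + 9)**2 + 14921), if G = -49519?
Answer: -803040910/16217 ≈ -49518.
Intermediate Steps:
G + (6724 + 1989)/((27 + 9)**2 + 14921) = -49519 + (6724 + 1989)/((27 + 9)**2 + 14921) = -49519 + 8713/(36**2 + 14921) = -49519 + 8713/(1296 + 14921) = -49519 + 8713/16217 = -803040910/16217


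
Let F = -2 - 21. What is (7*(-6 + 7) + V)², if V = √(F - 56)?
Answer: (7 + I*√79)² ≈ -30.0 + 124.43*I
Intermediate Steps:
F = -23
V = I*√79 (V = √(-23 - 56) = √(-79) = I*√79 ≈ 8.8882*I)
(7*(-6 + 7) + V)² = (7*(-6 + 7) + I*√79)² = (7*1 + I*√79)² = (7 + I*√79)²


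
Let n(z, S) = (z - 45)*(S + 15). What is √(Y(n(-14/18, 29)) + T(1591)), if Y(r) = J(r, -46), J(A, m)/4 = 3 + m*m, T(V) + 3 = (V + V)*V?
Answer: √5071035 ≈ 2251.9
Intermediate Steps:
T(V) = -3 + 2*V² (T(V) = -3 + (V + V)*V = -3 + (2*V)*V = -3 + 2*V²)
J(A, m) = 12 + 4*m² (J(A, m) = 4*(3 + m*m) = 4*(3 + m²) = 12 + 4*m²)
n(z, S) = (-45 + z)*(15 + S)
Y(r) = 8476 (Y(r) = 12 + 4*(-46)² = 12 + 4*2116 = 12 + 8464 = 8476)
√(Y(n(-14/18, 29)) + T(1591)) = √(8476 + (-3 + 2*1591²)) = √(8476 + (-3 + 2*2531281)) = √(8476 + (-3 + 5062562)) = √(8476 + 5062559) = √5071035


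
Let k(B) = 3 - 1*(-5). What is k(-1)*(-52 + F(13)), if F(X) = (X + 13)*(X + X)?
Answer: 4992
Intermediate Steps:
F(X) = 2*X*(13 + X) (F(X) = (13 + X)*(2*X) = 2*X*(13 + X))
k(B) = 8 (k(B) = 3 + 5 = 8)
k(-1)*(-52 + F(13)) = 8*(-52 + 2*13*(13 + 13)) = 8*(-52 + 2*13*26) = 8*(-52 + 676) = 8*624 = 4992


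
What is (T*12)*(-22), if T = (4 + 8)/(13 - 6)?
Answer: -3168/7 ≈ -452.57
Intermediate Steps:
T = 12/7 ≈ 1.7143
(T*12)*(-22) = ((12/7)*12)*(-22) = (144/7)*(-22) = -3168/7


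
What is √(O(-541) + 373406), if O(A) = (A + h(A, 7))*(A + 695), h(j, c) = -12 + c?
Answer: √289322 ≈ 537.89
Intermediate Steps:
O(A) = (-5 + A)*(695 + A) (O(A) = (A + (-12 + 7))*(A + 695) = (A - 5)*(695 + A) = (-5 + A)*(695 + A))
√(O(-541) + 373406) = √((-3475 + (-541)² + 690*(-541)) + 373406) = √((-3475 + 292681 - 373290) + 373406) = √(-84084 + 373406) = √289322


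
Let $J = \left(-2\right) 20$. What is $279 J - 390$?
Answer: $-11550$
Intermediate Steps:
$J = -40$
$279 J - 390 = 279 \left(-40\right) - 390 = -11160 - 390 = -11550$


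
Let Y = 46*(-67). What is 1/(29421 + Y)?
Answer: 1/26339 ≈ 3.7967e-5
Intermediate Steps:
Y = -3082
1/(29421 + Y) = 1/(29421 - 3082) = 1/26339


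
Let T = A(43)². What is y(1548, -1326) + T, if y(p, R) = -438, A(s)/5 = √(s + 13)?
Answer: 962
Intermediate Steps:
A(s) = 5*√(13 + s) (A(s) = 5*√(s + 13) = 5*√(13 + s))
T = 1400 (T = (5*√(13 + 43))² = (5*√56)² = (5*(2*√14))² = (10*√14)² = 1400)
y(1548, -1326) + T = -438 + 1400 = 962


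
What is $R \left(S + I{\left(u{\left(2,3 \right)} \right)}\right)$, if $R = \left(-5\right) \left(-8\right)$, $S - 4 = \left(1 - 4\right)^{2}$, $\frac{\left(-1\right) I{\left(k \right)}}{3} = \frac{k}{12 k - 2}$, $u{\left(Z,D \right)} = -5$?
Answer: $\frac{15820}{31} \approx 510.32$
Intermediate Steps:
$I{\left(k \right)} = - \frac{3 k}{-2 + 12 k}$ ($I{\left(k \right)} = - 3 \frac{k}{12 k - 2} = - 3 \frac{k}{-2 + 12 k} = - \frac{3 k}{-2 + 12 k}$)
$S = 13$ ($S = 4 + \left(1 - 4\right)^{2} = 4 + \left(-3\right)^{2} = 4 + 9 = 13$)
$R = 40$
$R \left(S + I{\left(u{\left(2,3 \right)} \right)}\right) = 40 \left(13 - - \frac{15}{-2 + 12 \left(-5\right)}\right) = 40 \left(13 - - \frac{15}{-2 - 60}\right) = 40 \left(13 - - \frac{15}{-62}\right) = 40 \left(13 - \left(-15\right) \left(- \frac{1}{62}\right)\right) = 40 \left(13 - \frac{15}{62}\right) = 40 \cdot \frac{791}{62} = \frac{15820}{31}$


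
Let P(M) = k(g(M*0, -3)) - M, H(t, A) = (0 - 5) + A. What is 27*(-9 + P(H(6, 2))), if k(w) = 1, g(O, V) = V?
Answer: -135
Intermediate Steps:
H(t, A) = -5 + A
P(M) = 1 - M
27*(-9 + P(H(6, 2))) = 27*(-9 + (1 - (-5 + 2))) = 27*(-9 + (1 - 1*(-3))) = 27*(-9 + (1 + 3)) = 27*(-9 + 4) = 27*(-5) = -135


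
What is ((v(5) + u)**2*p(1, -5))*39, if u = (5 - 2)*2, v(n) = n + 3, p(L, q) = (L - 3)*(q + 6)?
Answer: -15288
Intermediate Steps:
p(L, q) = (-3 + L)*(6 + q)
v(n) = 3 + n
u = 6 (u = 3*2 = 6)
((v(5) + u)**2*p(1, -5))*39 = (((3 + 5) + 6)**2*(-18 - 3*(-5) + 6*1 + 1*(-5)))*39 = ((8 + 6)**2*(-18 + 15 + 6 - 5))*39 = (14**2*(-2))*39 = (196*(-2))*39 = -392*39 = -15288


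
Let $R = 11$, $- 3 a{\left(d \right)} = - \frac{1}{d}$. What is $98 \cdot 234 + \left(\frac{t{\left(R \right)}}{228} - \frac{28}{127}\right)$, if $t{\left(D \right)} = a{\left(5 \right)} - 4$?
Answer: $\frac{9960181627}{434340} \approx 22932.0$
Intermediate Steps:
$a{\left(d \right)} = \frac{1}{3 d}$ ($a{\left(d \right)} = - \frac{\left(-1\right) \frac{1}{d}}{3} = \frac{1}{3 d}$)
$t{\left(D \right)} = - \frac{59}{15}$ ($t{\left(D \right)} = \frac{1}{3 \cdot 5} - 4 = \frac{1}{3} \cdot \frac{1}{5} - 4 = \frac{1}{15} - 4 = - \frac{59}{15}$)
$98 \cdot 234 + \left(\frac{t{\left(R \right)}}{228} - \frac{28}{127}\right) = 98 \cdot 234 - \left(\frac{28}{127} + \frac{59}{3420}\right) = 22932 - \frac{103253}{434340} = \frac{9960181627}{434340}$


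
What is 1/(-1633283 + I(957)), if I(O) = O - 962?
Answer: -1/1633288 ≈ -6.1226e-7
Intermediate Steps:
I(O) = -962 + O
1/(-1633283 + I(957)) = 1/(-1633283 + (-962 + 957)) = 1/(-1633283 - 5) = 1/(-1633288) = -1/1633288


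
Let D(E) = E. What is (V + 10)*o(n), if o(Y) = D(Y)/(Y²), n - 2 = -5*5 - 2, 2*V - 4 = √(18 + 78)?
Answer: -12/25 - 2*√6/25 ≈ -0.67596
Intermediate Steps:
V = 2 + 2*√6 (V = 2 + √(18 + 78)/2 = 2 + √96/2 = 2 + (4*√6)/2 = 2 + 2*√6 ≈ 6.8990)
n = -25 (n = 2 + (-5*5 - 2) = 2 + (-25 - 2) = 2 - 27 = -25)
o(Y) = 1/Y (o(Y) = Y/(Y²) = Y/Y² = 1/Y)
(V + 10)*o(n) = ((2 + 2*√6) + 10)/(-25) = (12 + 2*√6)*(-1/25) = -12/25 - 2*√6/25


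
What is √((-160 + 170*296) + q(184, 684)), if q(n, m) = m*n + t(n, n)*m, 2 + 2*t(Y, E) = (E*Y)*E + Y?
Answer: 2*√532682157 ≈ 46160.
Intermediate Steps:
t(Y, E) = -1 + Y/2 + Y*E²/2 (t(Y, E) = -1 + ((E*Y)*E + Y)/2 = -1 + (Y*E² + Y)/2 = -1 + (Y + Y*E²)/2 = -1 + (Y/2 + Y*E²/2) = -1 + Y/2 + Y*E²/2)
q(n, m) = m*n + m*(-1 + n/2 + n³/2) (q(n, m) = m*n + (-1 + n/2 + n*n²/2)*m = m*n + (-1 + n/2 + n³/2)*m = m*n + m*(-1 + n/2 + n³/2))
√((-160 + 170*296) + q(184, 684)) = √((-160 + 170*296) + (½)*684*(-2 + 184³ + 3*184)) = √((-160 + 50320) + (½)*684*(-2 + 6229504 + 552)) = √(50160 + (½)*684*6230054) = √(50160 + 2130678468) = √2130728628 = 2*√532682157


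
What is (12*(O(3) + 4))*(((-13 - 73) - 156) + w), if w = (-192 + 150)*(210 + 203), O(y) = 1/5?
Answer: -4432176/5 ≈ -8.8644e+5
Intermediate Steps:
O(y) = ⅕
w = -17346 (w = -42*413 = -17346)
(12*(O(3) + 4))*(((-13 - 73) - 156) + w) = (12*(⅕ + 4))*(((-13 - 73) - 156) - 17346) = (12*(21/5))*((-86 - 156) - 17346) = 252*(-242 - 17346)/5 = (252/5)*(-17588) = -4432176/5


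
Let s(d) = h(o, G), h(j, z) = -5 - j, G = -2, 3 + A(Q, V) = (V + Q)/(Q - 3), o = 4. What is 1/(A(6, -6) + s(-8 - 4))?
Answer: -1/12 ≈ -0.083333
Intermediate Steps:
A(Q, V) = -3 + (Q + V)/(-3 + Q) (A(Q, V) = -3 + (V + Q)/(Q - 3) = -3 + (Q + V)/(-3 + Q))
s(d) = -9 (s(d) = -5 - 1*4 = -5 - 4 = -9)
1/(A(6, -6) + s(-8 - 4)) = 1/((9 - 6 - 2*6)/(-3 + 6) - 9) = 1/((9 - 6 - 12)/3 - 9) = 1/((⅓)*(-9) - 9) = 1/(-3 - 9) = 1/(-12) = -1/12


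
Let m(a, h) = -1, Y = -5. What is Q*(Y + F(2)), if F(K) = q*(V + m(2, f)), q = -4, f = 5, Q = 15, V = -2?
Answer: 105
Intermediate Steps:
F(K) = 12 (F(K) = -4*(-2 - 1) = -4*(-3) = 12)
Q*(Y + F(2)) = 15*(-5 + 12) = 15*7 = 105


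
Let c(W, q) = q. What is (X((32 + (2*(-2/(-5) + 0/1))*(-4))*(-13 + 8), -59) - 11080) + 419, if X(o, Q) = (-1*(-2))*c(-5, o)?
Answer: -10949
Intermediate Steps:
X(o, Q) = 2*o (X(o, Q) = (-1*(-2))*o = 2*o)
(X((32 + (2*(-2/(-5) + 0/1))*(-4))*(-13 + 8), -59) - 11080) + 419 = (2*((32 + (2*(-2/(-5) + 0/1))*(-4))*(-13 + 8)) - 11080) + 419 = (2*((32 + (2*(-2*(-1/5) + 0*1))*(-4))*(-5)) - 11080) + 419 = (2*((32 + (2*(2/5 + 0))*(-4))*(-5)) - 11080) + 419 = (2*((32 + (2*(2/5))*(-4))*(-5)) - 11080) + 419 = (2*((32 + (4/5)*(-4))*(-5)) - 11080) + 419 = (2*((32 - 16/5)*(-5)) - 11080) + 419 = (2*((144/5)*(-5)) - 11080) + 419 = (2*(-144) - 11080) + 419 = (-288 - 11080) + 419 = -11368 + 419 = -10949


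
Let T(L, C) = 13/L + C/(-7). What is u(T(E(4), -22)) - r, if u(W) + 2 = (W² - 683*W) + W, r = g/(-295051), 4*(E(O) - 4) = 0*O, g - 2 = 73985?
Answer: -999489512453/231319984 ≈ -4320.8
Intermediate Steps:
g = 73987 (g = 2 + 73985 = 73987)
E(O) = 4 (E(O) = 4 + (0*O)/4 = 4 + (¼)*0 = 4 + 0 = 4)
T(L, C) = 13/L - C/7 (T(L, C) = 13/L + C*(-⅐) = 13/L - C/7)
r = -73987/295051 (r = 73987/(-295051) = 73987*(-1/295051) = -73987/295051 ≈ -0.25076)
u(W) = -2 + W² - 682*W (u(W) = -2 + ((W² - 683*W) + W) = -2 + (W² - 682*W) = -2 + W² - 682*W)
u(T(E(4), -22)) - r = (-2 + (13/4 - ⅐*(-22))² - 682*(13/4 - ⅐*(-22))) - 1*(-73987/295051) = (-2 + (13*(¼) + 22/7)² - 682*(13*(¼) + 22/7)) + 73987/295051 = (-2 + (13/4 + 22/7)² - 682*(13/4 + 22/7)) + 73987/295051 = (-2 + (179/28)² - 682*179/28) + 73987/295051 = (-2 + 32041/784 - 61039/14) + 73987/295051 = -3387711/784 + 73987/295051 = -999489512453/231319984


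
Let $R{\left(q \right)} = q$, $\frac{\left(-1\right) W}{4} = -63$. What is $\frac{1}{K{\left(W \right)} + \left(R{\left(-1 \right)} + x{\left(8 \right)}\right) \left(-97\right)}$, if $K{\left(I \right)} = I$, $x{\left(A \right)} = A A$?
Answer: $- \frac{1}{5859} \approx -0.00017068$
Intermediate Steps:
$W = 252$ ($W = \left(-4\right) \left(-63\right) = 252$)
$x{\left(A \right)} = A^{2}$
$\frac{1}{K{\left(W \right)} + \left(R{\left(-1 \right)} + x{\left(8 \right)}\right) \left(-97\right)} = \frac{1}{252 + \left(-1 + 8^{2}\right) \left(-97\right)} = \frac{1}{252 + \left(-1 + 64\right) \left(-97\right)} = \frac{1}{252 + 63 \left(-97\right)} = \frac{1}{252 - 6111} = \frac{1}{-5859} = - \frac{1}{5859}$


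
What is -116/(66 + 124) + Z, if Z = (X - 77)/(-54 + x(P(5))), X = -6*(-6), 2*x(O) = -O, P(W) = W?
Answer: 1236/10735 ≈ 0.11514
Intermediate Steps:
x(O) = -O/2 (x(O) = (-O)/2 = -O/2)
X = 36
Z = 82/113 (Z = (36 - 77)/(-54 - ½*5) = -41/(-54 - 5/2) = -41/(-113/2) = -41*(-2/113) = 82/113 ≈ 0.72566)
-116/(66 + 124) + Z = -116/(66 + 124) + 82/113 = -116/190 + 82/113 = (1/190)*(-116) + 82/113 = -58/95 + 82/113 = 1236/10735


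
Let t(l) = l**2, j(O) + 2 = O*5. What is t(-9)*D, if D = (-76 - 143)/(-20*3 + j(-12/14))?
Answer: 124173/464 ≈ 267.61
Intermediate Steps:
j(O) = -2 + 5*O (j(O) = -2 + O*5 = -2 + 5*O)
D = 1533/464 (D = (-76 - 143)/(-20*3 + (-2 + 5*(-12/14))) = -219/(-60 + (-2 + 5*(-12*1/14))) = -219/(-60 + (-2 + 5*(-6/7))) = -219/(-60 + (-2 - 30/7)) = -219/(-60 - 44/7) = -219/(-464/7) = -219*(-7/464) = 1533/464 ≈ 3.3039)
t(-9)*D = (-9)**2*(1533/464) = 81*(1533/464) = 124173/464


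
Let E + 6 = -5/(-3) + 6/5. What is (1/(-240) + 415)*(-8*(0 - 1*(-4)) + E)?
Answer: -52488673/3600 ≈ -14580.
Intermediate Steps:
E = -47/15 (E = -6 + (-5/(-3) + 6/5) = -6 + (-5*(-⅓) + 6*(⅕)) = -6 + (5/3 + 6/5) = -6 + 43/15 = -47/15 ≈ -3.1333)
(1/(-240) + 415)*(-8*(0 - 1*(-4)) + E) = (1/(-240) + 415)*(-8*(0 - 1*(-4)) - 47/15) = (-1/240 + 415)*(-8*(0 + 4) - 47/15) = 99599*(-8*4 - 47/15)/240 = 99599*(-2*16 - 47/15)/240 = 99599*(-32 - 47/15)/240 = (99599/240)*(-527/15) = -52488673/3600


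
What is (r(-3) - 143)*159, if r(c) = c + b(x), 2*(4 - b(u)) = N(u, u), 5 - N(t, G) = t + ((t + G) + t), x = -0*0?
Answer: -45951/2 ≈ -22976.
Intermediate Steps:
x = 0 (x = -1*0 = 0)
N(t, G) = 5 - G - 3*t (N(t, G) = 5 - (t + ((t + G) + t)) = 5 - (t + ((G + t) + t)) = 5 - (t + (G + 2*t)) = 5 - (G + 3*t) = 5 + (-G - 3*t) = 5 - G - 3*t)
b(u) = 3/2 + 2*u (b(u) = 4 - (5 - u - 3*u)/2 = 4 - (5 - 4*u)/2 = 4 + (-5/2 + 2*u) = 3/2 + 2*u)
r(c) = 3/2 + c (r(c) = c + (3/2 + 2*0) = c + (3/2 + 0) = c + 3/2 = 3/2 + c)
(r(-3) - 143)*159 = ((3/2 - 3) - 143)*159 = (-3/2 - 143)*159 = -289/2*159 = -45951/2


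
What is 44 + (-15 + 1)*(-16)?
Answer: 268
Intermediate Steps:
44 + (-15 + 1)*(-16) = 44 - 14*(-16) = 44 + 224 = 268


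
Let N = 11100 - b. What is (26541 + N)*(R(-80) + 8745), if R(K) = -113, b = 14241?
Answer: 201988800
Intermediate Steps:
N = -3141 (N = 11100 - 1*14241 = 11100 - 14241 = -3141)
(26541 + N)*(R(-80) + 8745) = (26541 - 3141)*(-113 + 8745) = 23400*8632 = 201988800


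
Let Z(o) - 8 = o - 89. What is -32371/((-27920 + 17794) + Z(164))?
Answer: 32371/10043 ≈ 3.2232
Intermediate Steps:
Z(o) = -81 + o (Z(o) = 8 + (o - 89) = 8 + (-89 + o) = -81 + o)
-32371/((-27920 + 17794) + Z(164)) = -32371/((-27920 + 17794) + (-81 + 164)) = -32371/(-10126 + 83) = -32371/(-10043) = -32371*(-1/10043) = 32371/10043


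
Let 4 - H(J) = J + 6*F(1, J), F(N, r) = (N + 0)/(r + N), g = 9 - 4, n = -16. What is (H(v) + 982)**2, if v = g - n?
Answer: 112614544/121 ≈ 9.3070e+5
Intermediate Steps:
g = 5
F(N, r) = N/(N + r)
v = 21 (v = 5 - 1*(-16) = 5 + 16 = 21)
H(J) = 4 - J - 6/(1 + J) (H(J) = 4 - (J + 6*(1/(1 + J))) = 4 - (J + 6/(1 + J)) = 4 + (-J - 6/(1 + J)) = 4 - J - 6/(1 + J))
(H(v) + 982)**2 = ((-6 + (1 + 21)*(4 - 1*21))/(1 + 21) + 982)**2 = ((-6 + 22*(4 - 21))/22 + 982)**2 = ((-6 + 22*(-17))/22 + 982)**2 = ((-6 - 374)/22 + 982)**2 = ((1/22)*(-380) + 982)**2 = (-190/11 + 982)**2 = (10612/11)**2 = 112614544/121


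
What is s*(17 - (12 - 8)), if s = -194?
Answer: -2522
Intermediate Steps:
s*(17 - (12 - 8)) = -194*(17 - (12 - 8)) = -194*(17 - 1*4) = -194*(17 - 4) = -194*13 = -2522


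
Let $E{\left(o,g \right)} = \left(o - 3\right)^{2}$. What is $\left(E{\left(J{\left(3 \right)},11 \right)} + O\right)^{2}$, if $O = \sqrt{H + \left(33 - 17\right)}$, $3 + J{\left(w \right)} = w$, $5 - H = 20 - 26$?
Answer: $108 + 54 \sqrt{3} \approx 201.53$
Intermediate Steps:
$H = 11$ ($H = 5 - \left(20 - 26\right) = 5 - -6 = 5 + 6 = 11$)
$J{\left(w \right)} = -3 + w$
$E{\left(o,g \right)} = \left(-3 + o\right)^{2}$
$O = 3 \sqrt{3}$ ($O = \sqrt{11 + \left(33 - 17\right)} = \sqrt{11 + 16} = \sqrt{27} = 3 \sqrt{3} \approx 5.1962$)
$\left(E{\left(J{\left(3 \right)},11 \right)} + O\right)^{2} = \left(\left(-3 + \left(-3 + 3\right)\right)^{2} + 3 \sqrt{3}\right)^{2} = \left(\left(-3 + 0\right)^{2} + 3 \sqrt{3}\right)^{2} = \left(\left(-3\right)^{2} + 3 \sqrt{3}\right)^{2} = \left(9 + 3 \sqrt{3}\right)^{2}$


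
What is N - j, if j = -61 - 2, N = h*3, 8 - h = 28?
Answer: 3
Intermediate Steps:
h = -20 (h = 8 - 1*28 = 8 - 28 = -20)
N = -60 (N = -20*3 = -60)
j = -63
N - j = -60 - 1*(-63) = -60 + 63 = 3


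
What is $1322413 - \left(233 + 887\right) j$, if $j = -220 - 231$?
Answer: $1827533$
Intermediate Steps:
$j = -451$ ($j = -220 - 231 = -451$)
$1322413 - \left(233 + 887\right) j = 1322413 - \left(233 + 887\right) \left(-451\right) = 1322413 - 1120 \left(-451\right) = 1322413 - -505120 = 1322413 + 505120 = 1827533$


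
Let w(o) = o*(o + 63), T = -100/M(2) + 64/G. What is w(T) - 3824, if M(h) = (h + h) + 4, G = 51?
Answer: -45839909/10404 ≈ -4406.0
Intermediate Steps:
M(h) = 4 + 2*h (M(h) = 2*h + 4 = 4 + 2*h)
T = -1147/102 (T = -100/(4 + 2*2) + 64/51 = -100/(4 + 4) + 64*(1/51) = -100/8 + 64/51 = -100*⅛ + 64/51 = -25/2 + 64/51 = -1147/102 ≈ -11.245)
w(o) = o*(63 + o)
w(T) - 3824 = -1147*(63 - 1147/102)/102 - 3824 = -1147/102*5279/102 - 3824 = -6055013/10404 - 3824 = -45839909/10404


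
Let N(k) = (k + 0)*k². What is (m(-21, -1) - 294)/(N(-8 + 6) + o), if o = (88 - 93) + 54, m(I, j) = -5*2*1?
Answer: -304/41 ≈ -7.4146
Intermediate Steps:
N(k) = k³ (N(k) = k*k² = k³)
m(I, j) = -10 (m(I, j) = -10*1 = -10)
o = 49 (o = -5 + 54 = 49)
(m(-21, -1) - 294)/(N(-8 + 6) + o) = (-10 - 294)/((-8 + 6)³ + 49) = -304/((-2)³ + 49) = -304/(-8 + 49) = -304/41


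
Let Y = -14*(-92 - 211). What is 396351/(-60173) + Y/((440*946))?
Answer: -82360943187/12523204760 ≈ -6.5767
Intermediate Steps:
Y = 4242 (Y = -14*(-303) = 4242)
396351/(-60173) + Y/((440*946)) = 396351/(-60173) + 4242/((440*946)) = 396351*(-1/60173) + 4242/416240 = -396351/60173 + 4242*(1/416240) = -396351/60173 + 2121/208120 = -82360943187/12523204760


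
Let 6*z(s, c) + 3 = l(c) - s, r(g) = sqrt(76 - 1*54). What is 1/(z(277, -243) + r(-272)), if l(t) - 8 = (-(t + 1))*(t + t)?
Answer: -88413/1737079583 - 9*sqrt(22)/3474159166 ≈ -5.0910e-5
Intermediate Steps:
l(t) = 8 + 2*t*(-1 - t) (l(t) = 8 + (-(t + 1))*(t + t) = 8 + (-(1 + t))*(2*t) = 8 + (-1 - t)*(2*t) = 8 + 2*t*(-1 - t))
r(g) = sqrt(22) (r(g) = sqrt(76 - 54) = sqrt(22))
z(s, c) = 5/6 - c/3 - c**2/3 - s/6 (z(s, c) = -1/2 + ((8 - 2*c - 2*c**2) - s)/6 = -1/2 + (8 - s - 2*c - 2*c**2)/6 = -1/2 + (4/3 - c/3 - c**2/3 - s/6) = 5/6 - c/3 - c**2/3 - s/6)
1/(z(277, -243) + r(-272)) = 1/((5/6 - 1/3*(-243) - 1/3*(-243)**2 - 1/6*277) + sqrt(22)) = 1/((5/6 + 81 - 1/3*59049 - 277/6) + sqrt(22)) = 1/((5/6 + 81 - 19683 - 277/6) + sqrt(22)) = 1/(-58942/3 + sqrt(22))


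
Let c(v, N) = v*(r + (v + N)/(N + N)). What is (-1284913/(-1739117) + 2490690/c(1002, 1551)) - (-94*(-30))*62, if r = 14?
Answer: -777543415226083033/4451459525253 ≈ -1.7467e+5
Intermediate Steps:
c(v, N) = v*(14 + (N + v)/(2*N)) (c(v, N) = v*(14 + (v + N)/(N + N)) = v*(14 + (N + v)/((2*N))) = v*(14 + (N + v)*(1/(2*N))) = v*(14 + (N + v)/(2*N)))
(-1284913/(-1739117) + 2490690/c(1002, 1551)) - (-94*(-30))*62 = (-1284913/(-1739117) + 2490690/(((½)*1002*(1002 + 29*1551)/1551))) - (-94*(-30))*62 = (-1284913*(-1/1739117) + 2490690/(((½)*1002*(1/1551)*(1002 + 44979)))) - 2820*62 = (1284913/1739117 + 2490690/(((½)*1002*(1/1551)*45981))) - 1*174840 = (1284913/1739117 + 2490690/(7678827/517)) - 174840 = (1284913/1739117 + 2490690*(517/7678827)) - 174840 = (1284913/1739117 + 429228910/2559609) - 174840 = 749768169151487/4451459525253 - 174840 = -777543415226083033/4451459525253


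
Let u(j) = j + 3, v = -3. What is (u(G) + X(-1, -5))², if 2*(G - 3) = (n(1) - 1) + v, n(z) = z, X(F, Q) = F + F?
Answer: 25/4 ≈ 6.2500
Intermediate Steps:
X(F, Q) = 2*F
G = 3/2 (G = 3 + ((1 - 1) - 3)/2 = 3 + (0 - 3)/2 = 3 + (½)*(-3) = 3 - 3/2 = 3/2 ≈ 1.5000)
u(j) = 3 + j
(u(G) + X(-1, -5))² = ((3 + 3/2) + 2*(-1))² = (9/2 - 2)² = (5/2)² = 25/4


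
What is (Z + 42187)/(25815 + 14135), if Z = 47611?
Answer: 44899/19975 ≈ 2.2478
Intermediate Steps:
(Z + 42187)/(25815 + 14135) = (47611 + 42187)/(25815 + 14135) = 89798/39950 = 89798*(1/39950) = 44899/19975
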